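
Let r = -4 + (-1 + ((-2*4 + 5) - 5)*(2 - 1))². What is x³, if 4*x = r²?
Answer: 208422380089/64 ≈ 3.2566e+9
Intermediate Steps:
r = 77 (r = -4 + (-1 + ((-8 + 5) - 5)*1)² = -4 + (-1 + (-3 - 5)*1)² = -4 + (-1 - 8*1)² = -4 + (-1 - 8)² = -4 + (-9)² = -4 + 81 = 77)
x = 5929/4 (x = (¼)*77² = (¼)*5929 = 5929/4 ≈ 1482.3)
x³ = (5929/4)³ = 208422380089/64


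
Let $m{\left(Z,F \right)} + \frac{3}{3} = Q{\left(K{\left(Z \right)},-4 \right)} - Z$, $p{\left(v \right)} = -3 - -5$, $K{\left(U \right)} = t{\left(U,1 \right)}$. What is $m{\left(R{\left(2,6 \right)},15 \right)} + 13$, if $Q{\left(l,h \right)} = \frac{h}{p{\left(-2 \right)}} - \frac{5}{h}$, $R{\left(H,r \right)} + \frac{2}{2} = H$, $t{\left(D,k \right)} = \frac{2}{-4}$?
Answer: $\frac{41}{4} \approx 10.25$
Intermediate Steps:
$t{\left(D,k \right)} = - \frac{1}{2}$ ($t{\left(D,k \right)} = 2 \left(- \frac{1}{4}\right) = - \frac{1}{2}$)
$R{\left(H,r \right)} = -1 + H$
$K{\left(U \right)} = - \frac{1}{2}$
$p{\left(v \right)} = 2$ ($p{\left(v \right)} = -3 + 5 = 2$)
$Q{\left(l,h \right)} = \frac{h}{2} - \frac{5}{h}$
$m{\left(Z,F \right)} = - \frac{7}{4} - Z$ ($m{\left(Z,F \right)} = -1 - \left(2 - \frac{5}{4} + Z\right) = -1 - \left(\frac{3}{4} + Z\right) = - \frac{7}{4} - Z$)
$m{\left(R{\left(2,6 \right)},15 \right)} + 13 = \left(- \frac{7}{4} - \left(-1 + 2\right)\right) + 13 = \left(- \frac{7}{4} - 1\right) + 13 = - \frac{11}{4} + 13 = \frac{41}{4}$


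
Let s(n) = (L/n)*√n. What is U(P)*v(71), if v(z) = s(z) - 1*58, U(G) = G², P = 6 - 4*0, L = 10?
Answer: -2088 + 360*√71/71 ≈ -2045.3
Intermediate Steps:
s(n) = 10/√n (s(n) = (10/n)*√n = 10/√n)
P = 6 (P = 6 + 0 = 6)
v(z) = -58 + 10/√z (v(z) = 10/√z - 1*58 = 10/√z - 58 = -58 + 10/√z)
U(P)*v(71) = 6²*(-58 + 10/√71) = 36*(-58 + 10*(√71/71)) = 36*(-58 + 10*√71/71) = -2088 + 360*√71/71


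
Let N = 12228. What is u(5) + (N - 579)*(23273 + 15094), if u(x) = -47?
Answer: 446937136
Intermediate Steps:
u(5) + (N - 579)*(23273 + 15094) = -47 + (12228 - 579)*(23273 + 15094) = -47 + 11649*38367 = -47 + 446937183 = 446937136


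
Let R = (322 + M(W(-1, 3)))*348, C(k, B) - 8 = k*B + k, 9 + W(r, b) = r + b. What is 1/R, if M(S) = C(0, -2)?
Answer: 1/114840 ≈ 8.7078e-6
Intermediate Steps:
W(r, b) = -9 + b + r (W(r, b) = -9 + (r + b) = -9 + (b + r) = -9 + b + r)
C(k, B) = 8 + k + B*k (C(k, B) = 8 + (k*B + k) = 8 + (B*k + k) = 8 + (k + B*k) = 8 + k + B*k)
M(S) = 8 (M(S) = 8 + 0 - 2*0 = 8 + 0 + 0 = 8)
R = 114840 (R = (322 + 8)*348 = 330*348 = 114840)
1/R = 1/114840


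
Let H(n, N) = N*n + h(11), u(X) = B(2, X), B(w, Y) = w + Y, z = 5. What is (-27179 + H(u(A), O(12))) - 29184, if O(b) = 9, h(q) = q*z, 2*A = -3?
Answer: -112607/2 ≈ -56304.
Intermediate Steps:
A = -3/2 (A = (½)*(-3) = -3/2 ≈ -1.5000)
h(q) = 5*q (h(q) = q*5 = 5*q)
B(w, Y) = Y + w
u(X) = 2 + X (u(X) = X + 2 = 2 + X)
H(n, N) = 55 + N*n (H(n, N) = N*n + 5*11 = N*n + 55 = 55 + N*n)
(-27179 + H(u(A), O(12))) - 29184 = (-27179 + (55 + 9*(2 - 3/2))) - 29184 = (-27179 + (55 + 9*(½))) - 29184 = (-27179 + (55 + 9/2)) - 29184 = (-27179 + 119/2) - 29184 = -54239/2 - 29184 = -112607/2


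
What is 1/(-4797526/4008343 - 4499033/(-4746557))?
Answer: -19025828525051/4738063185663 ≈ -4.0155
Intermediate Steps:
1/(-4797526/4008343 - 4499033/(-4746557)) = 1/(-4797526*1/4008343 - 4499033*(-1/4746557)) = 1/(-4797526/4008343 + 4499033/4746557) = 1/(-4738063185663/19025828525051) = -19025828525051/4738063185663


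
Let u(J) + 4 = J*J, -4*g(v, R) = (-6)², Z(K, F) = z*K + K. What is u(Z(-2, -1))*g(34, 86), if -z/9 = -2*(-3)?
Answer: -101088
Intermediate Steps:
z = -54 (z = -(-18)*(-3) = -9*6 = -54)
Z(K, F) = -53*K (Z(K, F) = -54*K + K = -53*K)
g(v, R) = -9 (g(v, R) = -¼*(-6)² = -¼*36 = -9)
u(J) = -4 + J² (u(J) = -4 + J*J = -4 + J²)
u(Z(-2, -1))*g(34, 86) = (-4 + (-53*(-2))²)*(-9) = (-4 + 106²)*(-9) = (-4 + 11236)*(-9) = 11232*(-9) = -101088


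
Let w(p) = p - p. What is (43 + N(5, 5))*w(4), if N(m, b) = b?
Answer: 0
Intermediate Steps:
w(p) = 0
(43 + N(5, 5))*w(4) = (43 + 5)*0 = 48*0 = 0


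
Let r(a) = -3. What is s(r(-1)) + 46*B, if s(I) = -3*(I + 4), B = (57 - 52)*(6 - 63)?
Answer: -13113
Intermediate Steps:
B = -285 (B = 5*(-57) = -285)
s(I) = -12 - 3*I (s(I) = -3*(4 + I) = -12 - 3*I)
s(r(-1)) + 46*B = (-12 - 3*(-3)) + 46*(-285) = (-12 + 9) - 13110 = -3 - 13110 = -13113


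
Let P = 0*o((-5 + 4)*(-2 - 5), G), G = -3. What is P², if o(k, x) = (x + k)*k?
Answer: 0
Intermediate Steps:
o(k, x) = k*(k + x) (o(k, x) = (k + x)*k = k*(k + x))
P = 0 (P = 0*(((-5 + 4)*(-2 - 5))*((-5 + 4)*(-2 - 5) - 3)) = 0*((-1*(-7))*(-1*(-7) - 3)) = 0*(7*(7 - 3)) = 0*(7*4) = 0*28 = 0)
P² = 0² = 0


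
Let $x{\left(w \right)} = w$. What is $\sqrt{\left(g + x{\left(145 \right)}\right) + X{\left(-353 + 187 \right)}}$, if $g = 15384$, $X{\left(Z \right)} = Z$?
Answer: $3 \sqrt{1707} \approx 123.95$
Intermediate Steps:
$\sqrt{\left(g + x{\left(145 \right)}\right) + X{\left(-353 + 187 \right)}} = \sqrt{\left(15384 + 145\right) + \left(-353 + 187\right)} = \sqrt{15529 - 166} = \sqrt{15363} = 3 \sqrt{1707}$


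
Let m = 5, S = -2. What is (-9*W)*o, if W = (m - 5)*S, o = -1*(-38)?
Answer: 0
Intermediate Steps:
o = 38
W = 0 (W = (5 - 5)*(-2) = 0*(-2) = 0)
(-9*W)*o = -9*0*38 = 0*38 = 0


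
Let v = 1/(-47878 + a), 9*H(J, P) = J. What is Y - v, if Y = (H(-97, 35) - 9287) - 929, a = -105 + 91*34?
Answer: -1377209480/134667 ≈ -10227.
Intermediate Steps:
a = 2989 (a = -105 + 3094 = 2989)
H(J, P) = J/9
Y = -92041/9 (Y = ((⅑)*(-97) - 9287) - 929 = (-97/9 - 9287) - 929 = -83680/9 - 929 = -92041/9 ≈ -10227.)
v = -1/44889 (v = 1/(-47878 + 2989) = 1/(-44889) = -1/44889 ≈ -2.2277e-5)
Y - v = -92041/9 - 1*(-1/44889) = -92041/9 + 1/44889 = -1377209480/134667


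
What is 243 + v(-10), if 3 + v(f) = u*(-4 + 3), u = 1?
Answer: 239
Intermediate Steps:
v(f) = -4 (v(f) = -3 + 1*(-4 + 3) = -3 + 1*(-1) = -3 - 1 = -4)
243 + v(-10) = 243 - 4 = 239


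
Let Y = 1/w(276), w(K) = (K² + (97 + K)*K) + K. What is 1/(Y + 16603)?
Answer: 179400/2978578201 ≈ 6.0230e-5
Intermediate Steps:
w(K) = K + K² + K*(97 + K) (w(K) = (K² + K*(97 + K)) + K = K + K² + K*(97 + K))
Y = 1/179400 (Y = 1/(2*276*(49 + 276)) = 1/(2*276*325) = 1/179400 ≈ 5.5741e-6)
1/(Y + 16603) = 1/(1/179400 + 16603) = 1/(2978578201/179400) = 179400/2978578201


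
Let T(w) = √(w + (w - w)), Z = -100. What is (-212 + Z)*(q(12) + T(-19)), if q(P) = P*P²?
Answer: -539136 - 312*I*√19 ≈ -5.3914e+5 - 1360.0*I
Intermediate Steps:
q(P) = P³
T(w) = √w (T(w) = √(w + 0) = √w)
(-212 + Z)*(q(12) + T(-19)) = (-212 - 100)*(12³ + √(-19)) = -312*(1728 + I*√19) = -539136 - 312*I*√19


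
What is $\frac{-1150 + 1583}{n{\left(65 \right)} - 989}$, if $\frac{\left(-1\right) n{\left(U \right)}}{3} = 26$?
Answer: $- \frac{433}{1067} \approx -0.40581$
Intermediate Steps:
$n{\left(U \right)} = -78$ ($n{\left(U \right)} = \left(-3\right) 26 = -78$)
$\frac{-1150 + 1583}{n{\left(65 \right)} - 989} = \frac{-1150 + 1583}{-78 - 989} = \frac{433}{-1067} = 433 \left(- \frac{1}{1067}\right) = - \frac{433}{1067}$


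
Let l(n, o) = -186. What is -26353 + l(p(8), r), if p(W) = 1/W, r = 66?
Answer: -26539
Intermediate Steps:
-26353 + l(p(8), r) = -26353 - 186 = -26539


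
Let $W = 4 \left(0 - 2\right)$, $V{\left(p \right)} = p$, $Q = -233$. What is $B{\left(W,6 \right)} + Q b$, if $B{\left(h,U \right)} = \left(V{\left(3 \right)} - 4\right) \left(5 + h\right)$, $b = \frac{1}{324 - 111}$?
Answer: $\frac{406}{213} \approx 1.9061$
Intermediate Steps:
$W = -8$ ($W = 4 \left(-2\right) = -8$)
$b = \frac{1}{213} \approx 0.0046948$
$B{\left(h,U \right)} = -5 - h$ ($B{\left(h,U \right)} = \left(3 - 4\right) \left(5 + h\right) = - (5 + h) = -5 - h$)
$B{\left(W,6 \right)} + Q b = \left(-5 - -8\right) - \frac{233}{213} = \left(-5 + 8\right) - \frac{233}{213} = 3 - \frac{233}{213} = \frac{406}{213}$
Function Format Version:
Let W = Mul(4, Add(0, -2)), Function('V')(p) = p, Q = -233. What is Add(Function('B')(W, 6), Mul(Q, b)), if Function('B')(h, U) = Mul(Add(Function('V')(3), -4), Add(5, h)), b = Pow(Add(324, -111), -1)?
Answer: Rational(406, 213) ≈ 1.9061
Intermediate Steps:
W = -8 (W = Mul(4, -2) = -8)
b = Rational(1, 213) (b = Pow(213, -1) = Rational(1, 213) ≈ 0.0046948)
Function('B')(h, U) = Add(-5, Mul(-1, h)) (Function('B')(h, U) = Mul(Add(3, -4), Add(5, h)) = Mul(-1, Add(5, h)) = Add(-5, Mul(-1, h)))
Add(Function('B')(W, 6), Mul(Q, b)) = Add(Add(-5, Mul(-1, -8)), Mul(-233, Rational(1, 213))) = Add(Add(-5, 8), Rational(-233, 213)) = Add(3, Rational(-233, 213)) = Rational(406, 213)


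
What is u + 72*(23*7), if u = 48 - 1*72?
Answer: 11568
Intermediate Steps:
u = -24 (u = 48 - 72 = -24)
u + 72*(23*7) = -24 + 72*(23*7) = -24 + 72*161 = -24 + 11592 = 11568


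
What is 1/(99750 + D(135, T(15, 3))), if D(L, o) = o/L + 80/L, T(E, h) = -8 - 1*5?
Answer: 135/13466317 ≈ 1.0025e-5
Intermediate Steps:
T(E, h) = -13 (T(E, h) = -8 - 5 = -13)
D(L, o) = 80/L + o/L
1/(99750 + D(135, T(15, 3))) = 1/(99750 + (80 - 13)/135) = 1/(99750 + (1/135)*67) = 1/(99750 + 67/135) = 1/(13466317/135) = 135/13466317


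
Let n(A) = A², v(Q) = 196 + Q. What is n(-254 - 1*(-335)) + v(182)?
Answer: 6939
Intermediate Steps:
n(-254 - 1*(-335)) + v(182) = (-254 - 1*(-335))² + (196 + 182) = (-254 + 335)² + 378 = 81² + 378 = 6561 + 378 = 6939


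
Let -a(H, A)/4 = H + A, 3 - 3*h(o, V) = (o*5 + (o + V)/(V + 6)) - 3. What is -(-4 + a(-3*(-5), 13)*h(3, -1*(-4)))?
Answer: -5372/15 ≈ -358.13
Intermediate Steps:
h(o, V) = 2 - 5*o/3 - (V + o)/(3*(6 + V)) (h(o, V) = 1 - ((o*5 + (o + V)/(V + 6)) - 3)/3 = 1 - ((5*o + (V + o)/(6 + V)) - 3)/3 = 1 - (-3 + 5*o + (V + o)/(6 + V))/3 = 1 + (1 - 5*o/3 - (V + o)/(3*(6 + V))) = 2 - 5*o/3 - (V + o)/(3*(6 + V)))
a(H, A) = -4*A - 4*H (a(H, A) = -4*(H + A) = -4*(A + H) = -4*A - 4*H)
-(-4 + a(-3*(-5), 13)*h(3, -1*(-4))) = -(-4 + (-4*13 - (-12)*(-5))*((36 - 31*3 + 5*(-1*(-4)) - 5*(-1*(-4))*3)/(3*(6 - 1*(-4))))) = -(-4 + (-52 - 4*15)*((36 - 93 + 5*4 - 5*4*3)/(3*(6 + 4)))) = -(-4 + (-52 - 60)*((⅓)*(36 - 93 + 20 - 60)/10)) = -(-4 - 112*(-97)/(3*10)) = -(-4 - 112*(-97/30)) = -(-4 + 5432/15) = -1*5372/15 = -5372/15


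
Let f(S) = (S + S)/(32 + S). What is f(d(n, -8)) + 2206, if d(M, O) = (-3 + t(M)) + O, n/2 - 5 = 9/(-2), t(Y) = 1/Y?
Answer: 24256/11 ≈ 2205.1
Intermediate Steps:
n = 1 (n = 10 + 2*(9/(-2)) = 10 + 2*(9*(-½)) = 10 + 2*(-9/2) = 10 - 9 = 1)
d(M, O) = -3 + O + 1/M (d(M, O) = (-3 + 1/M) + O = -3 + O + 1/M)
f(S) = 2*S/(32 + S) (f(S) = (2*S)/(32 + S) = 2*S/(32 + S))
f(d(n, -8)) + 2206 = 2*(-3 - 8 + 1/1)/(32 + (-3 - 8 + 1/1)) + 2206 = 2*(-3 - 8 + 1)/(32 + (-3 - 8 + 1)) + 2206 = 2*(-10)/(32 - 10) + 2206 = 2*(-10)/22 + 2206 = 2*(-10)*(1/22) + 2206 = -10/11 + 2206 = 24256/11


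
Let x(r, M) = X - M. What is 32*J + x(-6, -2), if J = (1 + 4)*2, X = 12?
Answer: 334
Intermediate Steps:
x(r, M) = 12 - M
J = 10 (J = 5*2 = 10)
32*J + x(-6, -2) = 32*10 + (12 - 1*(-2)) = 320 + (12 + 2) = 320 + 14 = 334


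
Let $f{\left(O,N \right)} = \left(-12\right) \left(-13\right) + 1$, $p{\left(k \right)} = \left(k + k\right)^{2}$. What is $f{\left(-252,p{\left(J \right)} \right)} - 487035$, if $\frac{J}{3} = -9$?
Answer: $-486878$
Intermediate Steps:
$J = -27$ ($J = 3 \left(-9\right) = -27$)
$p{\left(k \right)} = 4 k^{2}$ ($p{\left(k \right)} = \left(2 k\right)^{2} = 4 k^{2}$)
$f{\left(O,N \right)} = 157$ ($f{\left(O,N \right)} = 156 + 1 = 157$)
$f{\left(-252,p{\left(J \right)} \right)} - 487035 = 157 - 487035 = -486878$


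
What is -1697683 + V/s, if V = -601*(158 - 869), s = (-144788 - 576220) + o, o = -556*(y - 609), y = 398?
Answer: -1024878072947/603692 ≈ -1.6977e+6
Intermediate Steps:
o = 117316 (o = -556*(398 - 609) = -556*(-211) = 117316)
s = -603692 (s = (-144788 - 576220) + 117316 = -721008 + 117316 = -603692)
V = 427311 (V = -601*(-711) = 427311)
-1697683 + V/s = -1697683 + 427311/(-603692) = -1697683 + 427311*(-1/603692) = -1697683 - 427311/603692 = -1024878072947/603692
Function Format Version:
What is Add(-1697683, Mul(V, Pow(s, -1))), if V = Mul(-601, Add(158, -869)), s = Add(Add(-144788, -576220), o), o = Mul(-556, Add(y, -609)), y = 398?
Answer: Rational(-1024878072947, 603692) ≈ -1.6977e+6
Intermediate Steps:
o = 117316 (o = Mul(-556, Add(398, -609)) = Mul(-556, -211) = 117316)
s = -603692 (s = Add(Add(-144788, -576220), 117316) = Add(-721008, 117316) = -603692)
V = 427311 (V = Mul(-601, -711) = 427311)
Add(-1697683, Mul(V, Pow(s, -1))) = Add(-1697683, Mul(427311, Pow(-603692, -1))) = Add(-1697683, Mul(427311, Rational(-1, 603692))) = Add(-1697683, Rational(-427311, 603692)) = Rational(-1024878072947, 603692)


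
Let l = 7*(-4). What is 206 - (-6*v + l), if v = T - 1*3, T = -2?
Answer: 204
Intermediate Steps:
l = -28
v = -5 (v = -2 - 1*3 = -2 - 3 = -5)
206 - (-6*v + l) = 206 - (-6*(-5) - 28) = 206 - (30 - 28) = 206 - 1*2 = 206 - 2 = 204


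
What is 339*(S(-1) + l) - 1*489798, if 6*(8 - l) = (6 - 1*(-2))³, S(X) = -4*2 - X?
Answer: -518387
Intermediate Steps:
S(X) = -8 - X
l = -232/3 (l = 8 - (6 - 1*(-2))³/6 = 8 - (6 + 2)³/6 = 8 - ⅙*8³ = 8 - ⅙*512 = 8 - 256/3 = -232/3 ≈ -77.333)
339*(S(-1) + l) - 1*489798 = 339*((-8 - 1*(-1)) - 232/3) - 1*489798 = 339*((-8 + 1) - 232/3) - 489798 = 339*(-7 - 232/3) - 489798 = 339*(-253/3) - 489798 = -28589 - 489798 = -518387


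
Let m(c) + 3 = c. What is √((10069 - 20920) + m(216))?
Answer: 3*I*√1182 ≈ 103.14*I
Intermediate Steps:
m(c) = -3 + c
√((10069 - 20920) + m(216)) = √((10069 - 20920) + (-3 + 216)) = √(-10851 + 213) = √(-10638) = 3*I*√1182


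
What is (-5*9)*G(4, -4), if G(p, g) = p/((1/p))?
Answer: -720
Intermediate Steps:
G(p, g) = p² (G(p, g) = p/(1/p) = p*p = p²)
(-5*9)*G(4, -4) = -5*9*4² = -45*16 = -720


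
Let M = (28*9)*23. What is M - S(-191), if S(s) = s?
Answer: 5987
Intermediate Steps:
M = 5796 (M = 252*23 = 5796)
M - S(-191) = 5796 - 1*(-191) = 5796 + 191 = 5987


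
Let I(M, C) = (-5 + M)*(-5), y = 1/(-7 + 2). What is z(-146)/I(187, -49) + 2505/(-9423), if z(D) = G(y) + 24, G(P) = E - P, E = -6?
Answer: -44891/157050 ≈ -0.28584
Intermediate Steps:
y = -⅕ (y = 1/(-5) = -⅕ ≈ -0.20000)
I(M, C) = 25 - 5*M
G(P) = -6 - P
z(D) = 91/5 (z(D) = (-6 - 1*(-⅕)) + 24 = (-6 + ⅕) + 24 = -29/5 + 24 = 91/5)
z(-146)/I(187, -49) + 2505/(-9423) = 91/(5*(25 - 5*187)) + 2505/(-9423) = 91/(5*(25 - 935)) + 2505*(-1/9423) = (91/5)/(-910) - 835/3141 = (91/5)*(-1/910) - 835/3141 = -1/50 - 835/3141 = -44891/157050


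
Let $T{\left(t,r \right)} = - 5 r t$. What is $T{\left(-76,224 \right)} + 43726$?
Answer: $128846$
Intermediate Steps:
$T{\left(t,r \right)} = - 5 r t$
$T{\left(-76,224 \right)} + 43726 = \left(-5\right) 224 \left(-76\right) + 43726 = 85120 + 43726 = 128846$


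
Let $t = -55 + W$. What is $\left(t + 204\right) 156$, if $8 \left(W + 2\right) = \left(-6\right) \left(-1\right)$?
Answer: $23049$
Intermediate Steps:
$W = - \frac{5}{4}$ ($W = -2 + \frac{\left(-6\right) \left(-1\right)}{8} = -2 + \frac{1}{8} \cdot 6 = -2 + \frac{3}{4} = - \frac{5}{4} \approx -1.25$)
$t = - \frac{225}{4}$ ($t = -55 - \frac{5}{4} = - \frac{225}{4} \approx -56.25$)
$\left(t + 204\right) 156 = \left(- \frac{225}{4} + 204\right) 156 = \frac{591}{4} \cdot 156 = 23049$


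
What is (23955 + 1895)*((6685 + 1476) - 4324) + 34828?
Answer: 99221278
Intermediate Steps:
(23955 + 1895)*((6685 + 1476) - 4324) + 34828 = 25850*(8161 - 4324) + 34828 = 25850*3837 + 34828 = 99186450 + 34828 = 99221278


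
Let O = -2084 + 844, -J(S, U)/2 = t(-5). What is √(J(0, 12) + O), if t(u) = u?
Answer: I*√1230 ≈ 35.071*I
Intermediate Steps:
J(S, U) = 10 (J(S, U) = -2*(-5) = 10)
O = -1240
√(J(0, 12) + O) = √(10 - 1240) = √(-1230) = I*√1230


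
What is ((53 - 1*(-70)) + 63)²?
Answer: 34596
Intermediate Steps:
((53 - 1*(-70)) + 63)² = ((53 + 70) + 63)² = (123 + 63)² = 186² = 34596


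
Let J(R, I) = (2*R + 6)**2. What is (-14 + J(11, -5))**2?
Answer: 592900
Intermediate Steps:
J(R, I) = (6 + 2*R)**2
(-14 + J(11, -5))**2 = (-14 + 4*(3 + 11)**2)**2 = (-14 + 4*14**2)**2 = (-14 + 4*196)**2 = (-14 + 784)**2 = 770**2 = 592900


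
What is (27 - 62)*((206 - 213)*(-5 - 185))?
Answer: -46550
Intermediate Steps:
(27 - 62)*((206 - 213)*(-5 - 185)) = -(-245)*(-190) = -35*1330 = -46550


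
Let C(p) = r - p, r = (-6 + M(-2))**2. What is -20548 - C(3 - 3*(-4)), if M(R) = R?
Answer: -20597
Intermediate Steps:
r = 64 (r = (-6 - 2)**2 = (-8)**2 = 64)
C(p) = 64 - p
-20548 - C(3 - 3*(-4)) = -20548 - (64 - (3 - 3*(-4))) = -20548 - (64 - (3 + 12)) = -20548 - (64 - 1*15) = -20548 - (64 - 15) = -20548 - 1*49 = -20548 - 49 = -20597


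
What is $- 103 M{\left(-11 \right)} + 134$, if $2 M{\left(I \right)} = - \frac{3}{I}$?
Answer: $\frac{2639}{22} \approx 119.95$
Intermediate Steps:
$M{\left(I \right)} = - \frac{3}{2 I}$ ($M{\left(I \right)} = \frac{\left(-3\right) \frac{1}{I}}{2} = - \frac{3}{2 I}$)
$- 103 M{\left(-11 \right)} + 134 = - 103 \left(- \frac{3}{2 \left(-11\right)}\right) + 134 = - 103 \left(\left(- \frac{3}{2}\right) \left(- \frac{1}{11}\right)\right) + 134 = \left(-103\right) \frac{3}{22} + 134 = - \frac{309}{22} + 134 = \frac{2639}{22}$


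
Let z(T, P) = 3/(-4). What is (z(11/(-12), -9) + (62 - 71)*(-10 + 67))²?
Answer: 4223025/16 ≈ 2.6394e+5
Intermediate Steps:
z(T, P) = -¾ (z(T, P) = 3*(-¼) = -¾)
(z(11/(-12), -9) + (62 - 71)*(-10 + 67))² = (-¾ + (62 - 71)*(-10 + 67))² = (-¾ - 9*57)² = (-¾ - 513)² = (-2055/4)² = 4223025/16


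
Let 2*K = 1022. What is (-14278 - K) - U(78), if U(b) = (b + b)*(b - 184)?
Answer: 1747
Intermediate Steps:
K = 511 (K = (½)*1022 = 511)
U(b) = 2*b*(-184 + b) (U(b) = (2*b)*(-184 + b) = 2*b*(-184 + b))
(-14278 - K) - U(78) = (-14278 - 1*511) - 2*78*(-184 + 78) = (-14278 - 511) - 2*78*(-106) = -14789 - 1*(-16536) = -14789 + 16536 = 1747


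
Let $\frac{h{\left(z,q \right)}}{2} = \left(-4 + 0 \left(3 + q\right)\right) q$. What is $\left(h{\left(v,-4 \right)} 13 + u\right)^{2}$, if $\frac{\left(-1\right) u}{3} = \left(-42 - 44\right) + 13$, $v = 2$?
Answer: $403225$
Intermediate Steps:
$h{\left(z,q \right)} = - 8 q$ ($h{\left(z,q \right)} = 2 \left(-4 + 0 \left(3 + q\right)\right) q = 2 \left(-4 + 0\right) q = 2 \left(- 4 q\right) = - 8 q$)
$u = 219$ ($u = - 3 \left(\left(-42 - 44\right) + 13\right) = - 3 \left(-86 + 13\right) = \left(-3\right) \left(-73\right) = 219$)
$\left(h{\left(v,-4 \right)} 13 + u\right)^{2} = \left(\left(-8\right) \left(-4\right) 13 + 219\right)^{2} = \left(32 \cdot 13 + 219\right)^{2} = \left(416 + 219\right)^{2} = 635^{2} = 403225$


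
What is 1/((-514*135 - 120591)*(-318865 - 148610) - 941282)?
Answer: 1/88810426693 ≈ 1.1260e-11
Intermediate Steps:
1/((-514*135 - 120591)*(-318865 - 148610) - 941282) = 1/((-69390 - 120591)*(-467475) - 941282) = 1/(-189981*(-467475) - 941282) = 1/(88811367975 - 941282) = 1/88810426693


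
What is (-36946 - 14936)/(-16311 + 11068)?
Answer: 51882/5243 ≈ 9.8955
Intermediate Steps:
(-36946 - 14936)/(-16311 + 11068) = -51882/(-5243) = -51882*(-1/5243) = 51882/5243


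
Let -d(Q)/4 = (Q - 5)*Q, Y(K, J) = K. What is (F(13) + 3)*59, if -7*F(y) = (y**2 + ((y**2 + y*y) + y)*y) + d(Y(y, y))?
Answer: -253405/7 ≈ -36201.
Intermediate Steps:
d(Q) = -4*Q*(-5 + Q) (d(Q) = -4*(Q - 5)*Q = -4*(-5 + Q)*Q = -4*Q*(-5 + Q))
F(y) = -y**2/7 - 4*y*(5 - y)/7 - y*(y + 2*y**2)/7 (F(y) = -((y**2 + ((y**2 + y*y) + y)*y) + 4*y*(5 - y))/7 = -((y**2 + ((y**2 + y**2) + y)*y) + 4*y*(5 - y))/7 = -((y**2 + (2*y**2 + y)*y) + 4*y*(5 - y))/7 = -((y**2 + (y + 2*y**2)*y) + 4*y*(5 - y))/7 = -((y**2 + y*(y + 2*y**2)) + 4*y*(5 - y))/7 = -(y**2 + y*(y + 2*y**2) + 4*y*(5 - y))/7 = -y**2/7 - 4*y*(5 - y)/7 - y*(y + 2*y**2)/7)
(F(13) + 3)*59 = ((2/7)*13*(-10 + 13 - 1*13**2) + 3)*59 = ((2/7)*13*(-10 + 13 - 1*169) + 3)*59 = ((2/7)*13*(-10 + 13 - 169) + 3)*59 = ((2/7)*13*(-166) + 3)*59 = (-4316/7 + 3)*59 = -4295/7*59 = -253405/7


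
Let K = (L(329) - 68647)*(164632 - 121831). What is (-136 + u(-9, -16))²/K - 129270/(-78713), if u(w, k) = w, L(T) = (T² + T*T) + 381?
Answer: 820063778119145/499338979668408 ≈ 1.6423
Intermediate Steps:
L(T) = 381 + 2*T² (L(T) = (T² + T²) + 381 = 2*T² + 381 = 381 + 2*T²)
K = 6343793016 (K = ((381 + 2*329²) - 68647)*(164632 - 121831) = ((381 + 2*108241) - 68647)*42801 = ((381 + 216482) - 68647)*42801 = (216863 - 68647)*42801 = 148216*42801 = 6343793016)
(-136 + u(-9, -16))²/K - 129270/(-78713) = (-136 - 9)²/6343793016 - 129270/(-78713) = (-145)²*(1/6343793016) - 129270*(-1/78713) = 21025*(1/6343793016) + 129270/78713 = 21025/6343793016 + 129270/78713 = 820063778119145/499338979668408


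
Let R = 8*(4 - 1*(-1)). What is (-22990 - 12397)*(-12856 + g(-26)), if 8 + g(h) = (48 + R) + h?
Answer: 453024374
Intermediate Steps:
R = 40 (R = 8*(4 + 1) = 8*5 = 40)
g(h) = 80 + h (g(h) = -8 + ((48 + 40) + h) = -8 + (88 + h) = 80 + h)
(-22990 - 12397)*(-12856 + g(-26)) = (-22990 - 12397)*(-12856 + (80 - 26)) = -35387*(-12856 + 54) = -35387*(-12802) = 453024374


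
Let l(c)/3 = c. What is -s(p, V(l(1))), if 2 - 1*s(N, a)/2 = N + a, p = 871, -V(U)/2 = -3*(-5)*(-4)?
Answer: 1978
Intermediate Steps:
l(c) = 3*c
V(U) = 120 (V(U) = -2*(-3*(-5))*(-4) = -30*(-4) = -2*(-60) = 120)
s(N, a) = 4 - 2*N - 2*a (s(N, a) = 4 - 2*(N + a) = 4 + (-2*N - 2*a) = 4 - 2*N - 2*a)
-s(p, V(l(1))) = -(4 - 2*871 - 2*120) = -(4 - 1742 - 240) = -1*(-1978) = 1978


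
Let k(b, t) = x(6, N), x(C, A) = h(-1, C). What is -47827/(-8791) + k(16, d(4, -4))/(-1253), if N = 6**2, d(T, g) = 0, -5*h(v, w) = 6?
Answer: 299688901/55075615 ≈ 5.4414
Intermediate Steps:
h(v, w) = -6/5 (h(v, w) = -1/5*6 = -6/5)
N = 36
x(C, A) = -6/5
k(b, t) = -6/5
-47827/(-8791) + k(16, d(4, -4))/(-1253) = -47827/(-8791) - 6/5/(-1253) = -47827*(-1/8791) - 6/5*(-1/1253) = 47827/8791 + 6/6265 = 299688901/55075615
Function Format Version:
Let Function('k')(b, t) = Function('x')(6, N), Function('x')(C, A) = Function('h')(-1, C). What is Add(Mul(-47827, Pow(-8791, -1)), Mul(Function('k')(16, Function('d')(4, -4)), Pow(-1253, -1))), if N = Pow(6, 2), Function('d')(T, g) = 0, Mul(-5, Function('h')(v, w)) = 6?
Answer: Rational(299688901, 55075615) ≈ 5.4414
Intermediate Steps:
Function('h')(v, w) = Rational(-6, 5) (Function('h')(v, w) = Mul(Rational(-1, 5), 6) = Rational(-6, 5))
N = 36
Function('x')(C, A) = Rational(-6, 5)
Function('k')(b, t) = Rational(-6, 5)
Add(Mul(-47827, Pow(-8791, -1)), Mul(Function('k')(16, Function('d')(4, -4)), Pow(-1253, -1))) = Add(Mul(-47827, Pow(-8791, -1)), Mul(Rational(-6, 5), Pow(-1253, -1))) = Add(Mul(-47827, Rational(-1, 8791)), Mul(Rational(-6, 5), Rational(-1, 1253))) = Add(Rational(47827, 8791), Rational(6, 6265)) = Rational(299688901, 55075615)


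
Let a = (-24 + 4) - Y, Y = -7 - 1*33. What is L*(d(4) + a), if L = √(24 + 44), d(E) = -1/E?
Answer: 79*√17/2 ≈ 162.86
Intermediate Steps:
Y = -40 (Y = -7 - 33 = -40)
L = 2*√17 (L = √68 = 2*√17 ≈ 8.2462)
a = 20 (a = (-24 + 4) - 1*(-40) = -20 + 40 = 20)
L*(d(4) + a) = (2*√17)*(-1/4 + 20) = (2*√17)*(-1*¼ + 20) = (2*√17)*(-¼ + 20) = (2*√17)*(79/4) = 79*√17/2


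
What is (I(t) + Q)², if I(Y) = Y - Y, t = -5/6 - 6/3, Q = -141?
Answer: 19881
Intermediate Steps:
t = -17/6 (t = -5*⅙ - 6*⅓ = -⅚ - 2 = -17/6 ≈ -2.8333)
I(Y) = 0
(I(t) + Q)² = (0 - 141)² = (-141)² = 19881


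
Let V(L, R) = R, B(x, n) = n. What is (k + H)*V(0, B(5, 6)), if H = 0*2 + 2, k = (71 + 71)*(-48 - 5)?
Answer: -45144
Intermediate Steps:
k = -7526 (k = 142*(-53) = -7526)
H = 2 (H = 0 + 2 = 2)
(k + H)*V(0, B(5, 6)) = (-7526 + 2)*6 = -7524*6 = -45144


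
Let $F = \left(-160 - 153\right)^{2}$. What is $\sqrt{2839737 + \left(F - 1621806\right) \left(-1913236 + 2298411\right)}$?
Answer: $i \sqrt{586941076738} \approx 7.6612 \cdot 10^{5} i$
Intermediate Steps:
$F = 97969$ ($F = \left(-313\right)^{2} = 97969$)
$\sqrt{2839737 + \left(F - 1621806\right) \left(-1913236 + 2298411\right)} = \sqrt{2839737 + \left(97969 - 1621806\right) \left(-1913236 + 2298411\right)} = \sqrt{2839737 - 586943916475} = \sqrt{-586941076738} = i \sqrt{586941076738}$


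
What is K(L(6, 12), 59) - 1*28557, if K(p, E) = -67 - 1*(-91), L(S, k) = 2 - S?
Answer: -28533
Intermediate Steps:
K(p, E) = 24 (K(p, E) = -67 + 91 = 24)
K(L(6, 12), 59) - 1*28557 = 24 - 1*28557 = 24 - 28557 = -28533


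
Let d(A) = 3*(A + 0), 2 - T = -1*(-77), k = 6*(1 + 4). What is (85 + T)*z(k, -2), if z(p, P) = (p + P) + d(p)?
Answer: 1180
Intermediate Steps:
k = 30 (k = 6*5 = 30)
T = -75 (T = 2 - (-1)*(-77) = 2 - 1*77 = 2 - 77 = -75)
d(A) = 3*A
z(p, P) = P + 4*p (z(p, P) = (p + P) + 3*p = (P + p) + 3*p = P + 4*p)
(85 + T)*z(k, -2) = (85 - 75)*(-2 + 4*30) = 10*(-2 + 120) = 10*118 = 1180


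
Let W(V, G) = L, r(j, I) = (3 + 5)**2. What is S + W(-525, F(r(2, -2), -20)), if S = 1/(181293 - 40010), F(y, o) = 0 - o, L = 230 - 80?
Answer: 21192451/141283 ≈ 150.00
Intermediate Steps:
r(j, I) = 64 (r(j, I) = 8**2 = 64)
L = 150
F(y, o) = -o
S = 1/141283 ≈ 7.0780e-6
W(V, G) = 150
S + W(-525, F(r(2, -2), -20)) = 1/141283 + 150 = 21192451/141283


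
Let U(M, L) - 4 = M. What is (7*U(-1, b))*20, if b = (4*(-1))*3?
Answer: 420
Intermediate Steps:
b = -12 (b = -4*3 = -12)
U(M, L) = 4 + M
(7*U(-1, b))*20 = (7*(4 - 1))*20 = (7*3)*20 = 21*20 = 420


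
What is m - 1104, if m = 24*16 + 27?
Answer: -693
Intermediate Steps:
m = 411 (m = 384 + 27 = 411)
m - 1104 = 411 - 1104 = -693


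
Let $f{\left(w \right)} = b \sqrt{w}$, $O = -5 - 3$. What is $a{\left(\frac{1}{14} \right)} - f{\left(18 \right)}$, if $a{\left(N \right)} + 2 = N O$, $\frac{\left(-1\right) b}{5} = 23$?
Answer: $- \frac{18}{7} + 345 \sqrt{2} \approx 485.33$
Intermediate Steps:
$O = -8$
$b = -115$ ($b = \left(-5\right) 23 = -115$)
$f{\left(w \right)} = - 115 \sqrt{w}$
$a{\left(N \right)} = -2 - 8 N$ ($a{\left(N \right)} = -2 + N \left(-8\right) = -2 - 8 N$)
$a{\left(\frac{1}{14} \right)} - f{\left(18 \right)} = \left(-2 - \frac{8}{14}\right) - - 115 \sqrt{18} = \left(-2 - \frac{4}{7}\right) - - 115 \cdot 3 \sqrt{2} = \left(-2 - \frac{4}{7}\right) - - 345 \sqrt{2} = - \frac{18}{7} + 345 \sqrt{2}$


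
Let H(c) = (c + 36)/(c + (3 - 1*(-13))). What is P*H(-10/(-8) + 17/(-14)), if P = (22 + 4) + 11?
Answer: 37333/449 ≈ 83.147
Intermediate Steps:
H(c) = (36 + c)/(16 + c) (H(c) = (36 + c)/(c + (3 + 13)) = (36 + c)/(c + 16) = (36 + c)/(16 + c))
P = 37 (P = 26 + 11 = 37)
P*H(-10/(-8) + 17/(-14)) = 37*((36 + (-10/(-8) + 17/(-14)))/(16 + (-10/(-8) + 17/(-14)))) = 37*((36 + (-10*(-⅛) + 17*(-1/14)))/(16 + (-10*(-⅛) + 17*(-1/14)))) = 37*((36 + (5/4 - 17/14))/(16 + (5/4 - 17/14))) = 37*((36 + 1/28)/(16 + 1/28)) = 37*((1009/28)/(449/28)) = 37*((28/449)*(1009/28)) = 37*(1009/449) = 37333/449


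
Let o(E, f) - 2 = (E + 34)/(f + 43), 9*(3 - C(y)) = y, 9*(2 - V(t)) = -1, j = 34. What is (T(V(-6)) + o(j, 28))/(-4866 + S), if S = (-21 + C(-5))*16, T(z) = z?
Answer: -3239/3287726 ≈ -0.00098518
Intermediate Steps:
V(t) = 19/9 (V(t) = 2 - 1/9*(-1) = 2 + 1/9 = 19/9)
C(y) = 3 - y/9
o(E, f) = 2 + (34 + E)/(43 + f) (o(E, f) = 2 + (E + 34)/(f + 43) = 2 + (34 + E)/(43 + f))
S = -2512/9 (S = (-21 + (3 - 1/9*(-5)))*16 = (-21 + (3 + 5/9))*16 = (-21 + 32/9)*16 = -157/9*16 = -2512/9 ≈ -279.11)
(T(V(-6)) + o(j, 28))/(-4866 + S) = (19/9 + (120 + 34 + 2*28)/(43 + 28))/(-4866 - 2512/9) = (19/9 + (120 + 34 + 56)/71)/(-46306/9) = (19/9 + (1/71)*210)*(-9/46306) = (19/9 + 210/71)*(-9/46306) = (3239/639)*(-9/46306) = -3239/3287726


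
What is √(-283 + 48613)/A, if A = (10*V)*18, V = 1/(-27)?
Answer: -9*√5370/20 ≈ -32.976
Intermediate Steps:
V = -1/27 ≈ -0.037037
A = -20/3 (A = (10*(-1/27))*18 = -10/27*18 = -20/3 ≈ -6.6667)
√(-283 + 48613)/A = √(-283 + 48613)/(-20/3) = √48330*(-3/20) = (3*√5370)*(-3/20) = -9*√5370/20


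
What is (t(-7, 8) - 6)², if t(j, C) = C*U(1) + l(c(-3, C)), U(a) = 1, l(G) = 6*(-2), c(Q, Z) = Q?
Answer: 100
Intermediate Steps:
l(G) = -12
t(j, C) = -12 + C (t(j, C) = C*1 - 12 = C - 12 = -12 + C)
(t(-7, 8) - 6)² = ((-12 + 8) - 6)² = (-4 - 6)² = (-10)² = 100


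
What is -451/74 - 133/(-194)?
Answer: -19413/3589 ≈ -5.4090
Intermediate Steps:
-451/74 - 133/(-194) = -451*1/74 - 133*(-1/194) = -451/74 + 133/194 = -19413/3589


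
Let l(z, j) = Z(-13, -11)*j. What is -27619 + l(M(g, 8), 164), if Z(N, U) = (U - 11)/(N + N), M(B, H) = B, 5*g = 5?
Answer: -357243/13 ≈ -27480.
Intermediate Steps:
g = 1 (g = (1/5)*5 = 1)
Z(N, U) = (-11 + U)/(2*N) (Z(N, U) = (-11 + U)/((2*N)) = (-11 + U)*(1/(2*N)) = (-11 + U)/(2*N))
l(z, j) = 11*j/13 (l(z, j) = ((1/2)*(-11 - 11)/(-13))*j = ((1/2)*(-1/13)*(-22))*j = 11*j/13)
-27619 + l(M(g, 8), 164) = -27619 + (11/13)*164 = -27619 + 1804/13 = -357243/13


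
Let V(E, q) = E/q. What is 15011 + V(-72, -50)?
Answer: 375311/25 ≈ 15012.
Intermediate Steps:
15011 + V(-72, -50) = 15011 - 72/(-50) = 15011 - 72*(-1/50) = 15011 + 36/25 = 375311/25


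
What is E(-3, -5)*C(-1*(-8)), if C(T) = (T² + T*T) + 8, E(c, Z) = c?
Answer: -408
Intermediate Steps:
C(T) = 8 + 2*T² (C(T) = (T² + T²) + 8 = 2*T² + 8 = 8 + 2*T²)
E(-3, -5)*C(-1*(-8)) = -3*(8 + 2*(-1*(-8))²) = -3*(8 + 2*8²) = -3*(8 + 2*64) = -3*(8 + 128) = -3*136 = -408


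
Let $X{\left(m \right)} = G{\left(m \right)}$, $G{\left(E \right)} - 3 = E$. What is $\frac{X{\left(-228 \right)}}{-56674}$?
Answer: $\frac{225}{56674} \approx 0.0039701$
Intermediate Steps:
$G{\left(E \right)} = 3 + E$
$X{\left(m \right)} = 3 + m$
$\frac{X{\left(-228 \right)}}{-56674} = \frac{3 - 228}{-56674} = \left(-225\right) \left(- \frac{1}{56674}\right) = \frac{225}{56674}$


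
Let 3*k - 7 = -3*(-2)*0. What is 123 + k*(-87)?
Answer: -80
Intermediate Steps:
k = 7/3 (k = 7/3 + (-3*(-2)*0)/3 = 7/3 + (6*0)/3 = 7/3 + (1/3)*0 = 7/3 + 0 = 7/3 ≈ 2.3333)
123 + k*(-87) = 123 + (7/3)*(-87) = 123 - 203 = -80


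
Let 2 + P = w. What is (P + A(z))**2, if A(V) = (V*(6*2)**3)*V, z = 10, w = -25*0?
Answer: 29859148804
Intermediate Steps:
w = 0
P = -2 (P = -2 + 0 = -2)
A(V) = 1728*V**2 (A(V) = (V*12**3)*V = (V*1728)*V = (1728*V)*V = 1728*V**2)
(P + A(z))**2 = (-2 + 1728*10**2)**2 = (-2 + 1728*100)**2 = (-2 + 172800)**2 = 172798**2 = 29859148804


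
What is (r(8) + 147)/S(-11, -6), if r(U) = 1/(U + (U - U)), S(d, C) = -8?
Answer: -1177/64 ≈ -18.391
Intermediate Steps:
r(U) = 1/U (r(U) = 1/(U + 0) = 1/U)
(r(8) + 147)/S(-11, -6) = (1/8 + 147)/(-8) = -(1/8 + 147)/8 = -1/8*1177/8 = -1177/64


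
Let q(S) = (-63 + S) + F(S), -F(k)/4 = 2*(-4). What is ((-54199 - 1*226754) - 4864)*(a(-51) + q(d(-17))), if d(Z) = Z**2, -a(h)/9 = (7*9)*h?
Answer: -8338710975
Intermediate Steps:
a(h) = -567*h (a(h) = -9*7*9*h = -567*h)
F(k) = 32 (F(k) = -8*(-4) = -4*(-8) = 32)
q(S) = -31 + S (q(S) = (-63 + S) + 32 = -31 + S)
((-54199 - 1*226754) - 4864)*(a(-51) + q(d(-17))) = ((-54199 - 1*226754) - 4864)*(-567*(-51) + (-31 + (-17)**2)) = ((-54199 - 226754) - 4864)*(28917 + (-31 + 289)) = (-280953 - 4864)*(28917 + 258) = -285817*29175 = -8338710975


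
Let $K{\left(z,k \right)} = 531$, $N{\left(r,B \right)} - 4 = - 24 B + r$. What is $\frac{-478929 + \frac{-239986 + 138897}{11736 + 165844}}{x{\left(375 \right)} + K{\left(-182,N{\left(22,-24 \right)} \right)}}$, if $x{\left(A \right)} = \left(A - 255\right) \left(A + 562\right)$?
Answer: $- \frac{85048312909}{20061390180} \approx -4.2394$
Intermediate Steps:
$N{\left(r,B \right)} = 4 + r - 24 B$ ($N{\left(r,B \right)} = 4 - \left(- r + 24 B\right) = 4 + r - 24 B$)
$x{\left(A \right)} = \left(-255 + A\right) \left(562 + A\right)$
$\frac{-478929 + \frac{-239986 + 138897}{11736 + 165844}}{x{\left(375 \right)} + K{\left(-182,N{\left(22,-24 \right)} \right)}} = \frac{-478929 + \frac{-239986 + 138897}{11736 + 165844}}{\left(-143310 + 375^{2} + 307 \cdot 375\right) + 531} = \frac{-478929 - \frac{101089}{177580}}{\left(-143310 + 140625 + 115125\right) + 531} = \frac{-478929 - \frac{101089}{177580}}{112440 + 531} = \frac{-478929 - \frac{101089}{177580}}{112971} = \left(- \frac{85048312909}{177580}\right) \frac{1}{112971} = - \frac{85048312909}{20061390180}$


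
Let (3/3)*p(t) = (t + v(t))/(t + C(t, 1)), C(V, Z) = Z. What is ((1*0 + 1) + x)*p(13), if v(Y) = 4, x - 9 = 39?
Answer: 119/2 ≈ 59.500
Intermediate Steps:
x = 48 (x = 9 + 39 = 48)
p(t) = (4 + t)/(1 + t) (p(t) = (t + 4)/(t + 1) = (4 + t)/(1 + t))
((1*0 + 1) + x)*p(13) = ((1*0 + 1) + 48)*((4 + 13)/(1 + 13)) = ((0 + 1) + 48)*(17/14) = (1 + 48)*((1/14)*17) = 49*(17/14) = 119/2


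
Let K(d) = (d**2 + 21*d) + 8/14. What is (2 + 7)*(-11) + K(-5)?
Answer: -1249/7 ≈ -178.43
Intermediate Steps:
K(d) = 4/7 + d**2 + 21*d (K(d) = (d**2 + 21*d) + 8*(1/14) = (d**2 + 21*d) + 4/7 = 4/7 + d**2 + 21*d)
(2 + 7)*(-11) + K(-5) = (2 + 7)*(-11) + (4/7 + (-5)**2 + 21*(-5)) = 9*(-11) + (4/7 + 25 - 105) = -99 - 556/7 = -1249/7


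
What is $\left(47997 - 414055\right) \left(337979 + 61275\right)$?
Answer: $-146150120732$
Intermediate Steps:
$\left(47997 - 414055\right) \left(337979 + 61275\right) = \left(-366058\right) 399254 = -146150120732$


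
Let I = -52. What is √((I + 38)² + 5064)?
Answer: 2*√1315 ≈ 72.526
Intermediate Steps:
√((I + 38)² + 5064) = √((-52 + 38)² + 5064) = √((-14)² + 5064) = √(196 + 5064) = √5260 = 2*√1315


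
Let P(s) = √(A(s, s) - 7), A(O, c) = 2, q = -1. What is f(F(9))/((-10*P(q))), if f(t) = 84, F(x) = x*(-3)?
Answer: 42*I*√5/25 ≈ 3.7566*I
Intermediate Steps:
F(x) = -3*x
P(s) = I*√5 (P(s) = √(2 - 7) = √(-5) = I*√5)
f(F(9))/((-10*P(q))) = 84/((-10*I*√5)) = 84*(I*√5/50) = 42*I*√5/25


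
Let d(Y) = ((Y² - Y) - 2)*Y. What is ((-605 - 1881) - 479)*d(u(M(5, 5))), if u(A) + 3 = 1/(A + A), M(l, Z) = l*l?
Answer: 2178088407/25000 ≈ 87124.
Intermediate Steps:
M(l, Z) = l²
u(A) = -3 + 1/(2*A) (u(A) = -3 + 1/(A + A) = -3 + 1/(2*A))
d(Y) = Y*(-2 + Y² - Y) (d(Y) = (-2 + Y² - Y)*Y = Y*(-2 + Y² - Y))
((-605 - 1881) - 479)*d(u(M(5, 5))) = ((-605 - 1881) - 479)*((-3 + 1/(2*(5²)))*(-2 + (-3 + 1/(2*(5²)))² - (-3 + 1/(2*(5²))))) = (-2486 - 479)*((-3 + (½)/25)*(-2 + (-3 + (½)/25)² - (-3 + (½)/25))) = -2965*(-3 + (½)*(1/25))*(-2 + (-3 + (½)*(1/25))² - (-3 + (½)*(1/25))) = -2965*(-3 + 1/50)*(-2 + (-3 + 1/50)² - (-3 + 1/50)) = -(-88357)*(-2 + (-149/50)² - 1*(-149/50))/10 = -(-88357)*(-2 + 22201/2500 + 149/50)/10 = -(-88357)*24651/(10*2500) = -2965*(-3672999/125000) = 2178088407/25000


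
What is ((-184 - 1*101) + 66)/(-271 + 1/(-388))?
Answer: 84972/105149 ≈ 0.80811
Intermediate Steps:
((-184 - 1*101) + 66)/(-271 + 1/(-388)) = ((-184 - 101) + 66)/(-271 - 1/388) = (-285 + 66)/(-105149/388) = -219*(-388/105149) = 84972/105149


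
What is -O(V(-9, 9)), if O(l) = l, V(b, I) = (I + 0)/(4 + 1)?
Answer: -9/5 ≈ -1.8000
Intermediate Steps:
V(b, I) = I/5
-O(V(-9, 9)) = -9/5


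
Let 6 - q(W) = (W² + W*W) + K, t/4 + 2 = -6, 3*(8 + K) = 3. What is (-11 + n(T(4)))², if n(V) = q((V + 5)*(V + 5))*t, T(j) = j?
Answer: 175960953529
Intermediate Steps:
K = -7 (K = -8 + (⅓)*3 = -8 + 1 = -7)
t = -32 (t = -8 + 4*(-6) = -8 - 24 = -32)
q(W) = 13 - 2*W² (q(W) = 6 - ((W² + W*W) - 7) = 6 - ((W² + W²) - 7) = 6 - (2*W² - 7) = 6 - (-7 + 2*W²) = 6 + (7 - 2*W²) = 13 - 2*W²)
n(V) = -416 + 64*(5 + V)⁴ (n(V) = (13 - 2*(V + 5)⁴)*(-32) = (13 - 2*(5 + V)⁴)*(-32) = -416 + 64*(5 + V)⁴)
(-11 + n(T(4)))² = (-11 + (-416 + 64*(5 + 4)⁴))² = (-11 + (-416 + 64*9⁴))² = (-11 + (-416 + 64*6561))² = (-11 + (-416 + 419904))² = (-11 + 419488)² = 419477² = 175960953529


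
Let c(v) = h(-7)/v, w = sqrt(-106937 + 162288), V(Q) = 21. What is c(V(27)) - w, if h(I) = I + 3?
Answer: -4/21 - sqrt(55351) ≈ -235.46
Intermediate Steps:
h(I) = 3 + I
w = sqrt(55351) ≈ 235.27
c(v) = -4/v (c(v) = (3 - 7)/v = -4/v)
c(V(27)) - w = -4/21 - sqrt(55351)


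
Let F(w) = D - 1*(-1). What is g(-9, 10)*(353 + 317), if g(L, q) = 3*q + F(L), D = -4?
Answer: 18090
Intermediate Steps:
F(w) = -3 (F(w) = -4 - 1*(-1) = -4 + 1 = -3)
g(L, q) = -3 + 3*q (g(L, q) = 3*q - 3 = -3 + 3*q)
g(-9, 10)*(353 + 317) = (-3 + 3*10)*(353 + 317) = (-3 + 30)*670 = 27*670 = 18090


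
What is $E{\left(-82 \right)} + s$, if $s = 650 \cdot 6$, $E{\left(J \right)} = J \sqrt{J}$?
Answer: $3900 - 82 i \sqrt{82} \approx 3900.0 - 742.54 i$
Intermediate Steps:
$E{\left(J \right)} = J^{\frac{3}{2}}$
$s = 3900$
$E{\left(-82 \right)} + s = \left(-82\right)^{\frac{3}{2}} + 3900 = - 82 i \sqrt{82} + 3900 = 3900 - 82 i \sqrt{82}$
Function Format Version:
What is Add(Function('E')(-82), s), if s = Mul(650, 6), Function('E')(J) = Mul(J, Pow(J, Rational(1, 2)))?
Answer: Add(3900, Mul(-82, I, Pow(82, Rational(1, 2)))) ≈ Add(3900.0, Mul(-742.54, I))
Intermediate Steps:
Function('E')(J) = Pow(J, Rational(3, 2))
s = 3900
Add(Function('E')(-82), s) = Add(Pow(-82, Rational(3, 2)), 3900) = Add(Mul(-82, I, Pow(82, Rational(1, 2))), 3900) = Add(3900, Mul(-82, I, Pow(82, Rational(1, 2))))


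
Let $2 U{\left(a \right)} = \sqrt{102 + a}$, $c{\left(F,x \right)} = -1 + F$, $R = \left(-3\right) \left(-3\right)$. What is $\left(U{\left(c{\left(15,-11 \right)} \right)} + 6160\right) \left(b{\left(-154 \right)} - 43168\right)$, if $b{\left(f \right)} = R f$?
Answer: $-274452640 - 44554 \sqrt{29} \approx -2.7469 \cdot 10^{8}$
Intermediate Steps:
$R = 9$
$U{\left(a \right)} = \frac{\sqrt{102 + a}}{2}$
$b{\left(f \right)} = 9 f$
$\left(U{\left(c{\left(15,-11 \right)} \right)} + 6160\right) \left(b{\left(-154 \right)} - 43168\right) = \left(\frac{\sqrt{102 + \left(-1 + 15\right)}}{2} + 6160\right) \left(9 \left(-154\right) - 43168\right) = \left(\frac{\sqrt{102 + 14}}{2} + 6160\right) \left(-1386 - 43168\right) = \left(\frac{\sqrt{116}}{2} + 6160\right) \left(-44554\right) = \left(\frac{2 \sqrt{29}}{2} + 6160\right) \left(-44554\right) = \left(\sqrt{29} + 6160\right) \left(-44554\right) = \left(6160 + \sqrt{29}\right) \left(-44554\right) = -274452640 - 44554 \sqrt{29}$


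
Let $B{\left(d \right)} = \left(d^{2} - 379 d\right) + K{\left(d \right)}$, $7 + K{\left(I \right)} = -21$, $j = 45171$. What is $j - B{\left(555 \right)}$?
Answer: $-52481$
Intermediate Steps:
$K{\left(I \right)} = -28$ ($K{\left(I \right)} = -7 - 21 = -28$)
$B{\left(d \right)} = -28 + d^{2} - 379 d$ ($B{\left(d \right)} = \left(d^{2} - 379 d\right) - 28 = -28 + d^{2} - 379 d$)
$j - B{\left(555 \right)} = 45171 - \left(-28 + 555^{2} - 210345\right) = 45171 - \left(-28 + 308025 - 210345\right) = 45171 - 97652 = -52481$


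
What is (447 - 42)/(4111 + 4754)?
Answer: 9/197 ≈ 0.045685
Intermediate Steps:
(447 - 42)/(4111 + 4754) = 405/8865 = 405*(1/8865) = 9/197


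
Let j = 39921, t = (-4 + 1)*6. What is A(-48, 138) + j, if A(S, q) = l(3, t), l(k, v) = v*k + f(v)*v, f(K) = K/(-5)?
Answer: 199011/5 ≈ 39802.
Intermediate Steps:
f(K) = -K/5 (f(K) = K*(-1/5) = -K/5)
t = -18 (t = -3*6 = -18)
l(k, v) = -v**2/5 + k*v (l(k, v) = v*k + (-v/5)*v = k*v - v**2/5 = -v**2/5 + k*v)
A(S, q) = -594/5 (A(S, q) = (1/5)*(-18)*(-1*(-18) + 5*3) = (1/5)*(-18)*(18 + 15) = (1/5)*(-18)*33 = -594/5)
A(-48, 138) + j = -594/5 + 39921 = 199011/5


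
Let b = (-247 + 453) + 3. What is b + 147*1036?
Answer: 152501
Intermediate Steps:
b = 209 (b = 206 + 3 = 209)
b + 147*1036 = 209 + 147*1036 = 209 + 152292 = 152501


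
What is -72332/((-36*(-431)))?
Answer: -18083/3879 ≈ -4.6618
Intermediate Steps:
-72332/((-36*(-431))) = -72332/15516 = -72332*1/15516 = -18083/3879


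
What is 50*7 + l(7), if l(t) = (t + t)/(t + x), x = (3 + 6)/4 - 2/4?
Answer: 1758/5 ≈ 351.60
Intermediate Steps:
x = 7/4 (x = 9*(¼) - 2*¼ = 9/4 - ½ = 7/4 ≈ 1.7500)
l(t) = 2*t/(7/4 + t) (l(t) = (t + t)/(t + 7/4) = (2*t)/(7/4 + t) = 2*t/(7/4 + t))
50*7 + l(7) = 50*7 + 8*7/(7 + 4*7) = 350 + 8*7/(7 + 28) = 350 + 8*7/35 = 350 + 8*7*(1/35) = 350 + 8/5 = 1758/5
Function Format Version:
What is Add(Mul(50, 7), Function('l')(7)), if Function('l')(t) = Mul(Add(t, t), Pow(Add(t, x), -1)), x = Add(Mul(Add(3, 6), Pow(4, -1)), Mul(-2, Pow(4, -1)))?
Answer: Rational(1758, 5) ≈ 351.60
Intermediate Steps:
x = Rational(7, 4) (x = Add(Mul(9, Rational(1, 4)), Mul(-2, Rational(1, 4))) = Add(Rational(9, 4), Rational(-1, 2)) = Rational(7, 4) ≈ 1.7500)
Function('l')(t) = Mul(2, t, Pow(Add(Rational(7, 4), t), -1)) (Function('l')(t) = Mul(Add(t, t), Pow(Add(t, Rational(7, 4)), -1)) = Mul(Mul(2, t), Pow(Add(Rational(7, 4), t), -1)) = Mul(2, t, Pow(Add(Rational(7, 4), t), -1)))
Add(Mul(50, 7), Function('l')(7)) = Add(Mul(50, 7), Mul(8, 7, Pow(Add(7, Mul(4, 7)), -1))) = Add(350, Mul(8, 7, Pow(Add(7, 28), -1))) = Add(350, Mul(8, 7, Pow(35, -1))) = Add(350, Mul(8, 7, Rational(1, 35))) = Add(350, Rational(8, 5)) = Rational(1758, 5)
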